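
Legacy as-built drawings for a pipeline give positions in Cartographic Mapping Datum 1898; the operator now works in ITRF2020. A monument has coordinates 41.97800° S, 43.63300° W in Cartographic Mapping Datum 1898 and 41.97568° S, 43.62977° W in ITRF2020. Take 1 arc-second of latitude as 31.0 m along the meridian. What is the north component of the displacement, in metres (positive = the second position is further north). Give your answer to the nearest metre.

Δφ = -41.97568° − -41.97800° = +0.00232°; Δλ = -43.62977° − -43.63300° = +0.00323°.
1° of latitude = 3600 × 31.00 = 111600 m.
ΔN = Δφ × 111600 = 258.9 m; ΔE = Δλ × 111600 × cos(-41.97800°) = +0.00323 × 111600 × 0.743402 = 268.0 m.

ΔN = 259 m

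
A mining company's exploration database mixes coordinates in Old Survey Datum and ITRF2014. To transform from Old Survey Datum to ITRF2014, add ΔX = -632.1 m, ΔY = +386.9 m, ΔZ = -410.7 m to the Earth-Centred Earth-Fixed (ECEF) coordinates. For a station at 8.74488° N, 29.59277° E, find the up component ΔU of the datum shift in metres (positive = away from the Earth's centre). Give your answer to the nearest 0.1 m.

ΔU = -416.9 m

The local up (radial) axis is (cos φ cos λ, cos φ sin λ, sin φ), giving ΔU = -543.258 + 188.843 − 62.441 = -416.86 m.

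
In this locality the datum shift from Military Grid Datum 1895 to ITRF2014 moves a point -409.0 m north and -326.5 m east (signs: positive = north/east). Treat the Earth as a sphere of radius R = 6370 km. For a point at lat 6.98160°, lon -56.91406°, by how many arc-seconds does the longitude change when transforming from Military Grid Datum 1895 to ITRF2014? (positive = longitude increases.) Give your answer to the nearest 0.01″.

At latitude 6.98160°, cos φ = 0.992585.
One radian of longitude at latitude φ spans R cos φ, so Δλ = ΔE / (R cos φ) = -326.5 / (6370000 × 0.992585) = -5.1639e-05 rad = -10.651″.

Δλ = -10.65″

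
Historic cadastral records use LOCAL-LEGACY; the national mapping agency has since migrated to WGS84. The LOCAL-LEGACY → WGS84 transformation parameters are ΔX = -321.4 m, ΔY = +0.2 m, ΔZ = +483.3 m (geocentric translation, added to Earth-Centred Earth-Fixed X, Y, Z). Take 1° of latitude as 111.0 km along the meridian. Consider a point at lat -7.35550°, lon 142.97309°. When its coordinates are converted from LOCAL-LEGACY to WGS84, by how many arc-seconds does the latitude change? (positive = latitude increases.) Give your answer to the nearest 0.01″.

Δφ = 16.61″

sin φ = -0.128025, cos φ = 0.991771, sin λ = 0.602190, cos λ = -0.798353.
North component: ΔN = −sin φ cos λ·ΔX − sin φ sin λ·ΔY + cos φ·ΔZ = −(-0.128025)(-0.798353)(-321.4) − (-0.128025)(0.602190)(0.2) + (0.991771)(483.3) = 512.19 m.
1° of latitude spans 111000 m, so Δφ = 512.19 / 111000 × 3600 = 16.612″.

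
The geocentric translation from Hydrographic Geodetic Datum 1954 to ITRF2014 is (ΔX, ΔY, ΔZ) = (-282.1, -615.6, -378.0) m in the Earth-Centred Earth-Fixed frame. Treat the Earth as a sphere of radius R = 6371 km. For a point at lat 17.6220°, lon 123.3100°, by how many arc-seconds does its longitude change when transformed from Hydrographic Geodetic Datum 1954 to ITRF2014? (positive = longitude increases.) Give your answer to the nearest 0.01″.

sin φ = 0.302736, cos φ = 0.953074, sin λ = 0.835712, cos λ = -0.549169.
East component: ΔE = −sin λ·ΔX + cos λ·ΔY = −(0.835712)(-282.1) + (-0.549169)(-615.6) = 573.82 m.
1° of latitude spans πR/180 = 111195 m; at latitude φ, 1° of longitude spans that × cos φ = 105977.0 m, so Δλ = 573.82 / 105977.0 × 3600 = 19.493″.

Δλ = 19.49″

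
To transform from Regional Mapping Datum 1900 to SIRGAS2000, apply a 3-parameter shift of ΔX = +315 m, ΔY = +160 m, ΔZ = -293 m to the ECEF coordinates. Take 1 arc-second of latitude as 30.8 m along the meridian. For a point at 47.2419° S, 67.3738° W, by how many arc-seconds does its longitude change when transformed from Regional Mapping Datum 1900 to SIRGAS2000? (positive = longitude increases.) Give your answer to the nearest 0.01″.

sin φ = -0.734227, cos φ = 0.678905, sin λ = -0.923034, cos λ = 0.384717.
East component: ΔE = −sin λ·ΔX + cos λ·ΔY = −(-0.923034)(315) + (0.384717)(160) = 352.31 m.
1° of latitude spans 3600 × 30.80 = 110880 m; at latitude φ, 1° of longitude spans that × cos φ = 75276.9 m, so Δλ = 352.31 / 75276.9 × 3600 = 16.849″.

Δλ = 16.85″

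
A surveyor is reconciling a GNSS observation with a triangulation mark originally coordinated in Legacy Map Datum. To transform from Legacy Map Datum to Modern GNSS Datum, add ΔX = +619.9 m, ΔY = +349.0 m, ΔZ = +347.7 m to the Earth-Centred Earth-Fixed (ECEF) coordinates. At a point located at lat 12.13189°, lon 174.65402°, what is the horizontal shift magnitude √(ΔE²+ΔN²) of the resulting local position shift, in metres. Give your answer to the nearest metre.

The local east axis at (φ, λ) is (−sin λ, cos λ, 0), so ΔE = −sin(174.65402°)·619.9 + cos(174.65402°)·349.0 = -405.24 m.
The local north axis is (−sin φ cos λ, −sin φ sin λ, cos φ), giving ΔN = 129.713 − 6.834 + 339.935 = 462.81 m.
Horizontal magnitude = √(ΔE² + ΔN²) = √((-405.24)² + 462.81²) = 615.15 m.

615 m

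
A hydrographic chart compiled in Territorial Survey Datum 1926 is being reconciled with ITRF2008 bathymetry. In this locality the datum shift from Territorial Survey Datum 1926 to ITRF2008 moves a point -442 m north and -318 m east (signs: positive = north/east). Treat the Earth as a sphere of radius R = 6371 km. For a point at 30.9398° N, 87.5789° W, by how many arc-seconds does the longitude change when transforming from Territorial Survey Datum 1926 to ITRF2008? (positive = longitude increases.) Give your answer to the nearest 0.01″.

Δλ = -12.00″

At latitude 30.9398°, cos φ = 0.857708.
One radian of longitude at latitude φ spans R cos φ, so Δλ = ΔE / (R cos φ) = -318.0 / (6371000 × 0.857708) = -5.8194e-05 rad = -12.003″.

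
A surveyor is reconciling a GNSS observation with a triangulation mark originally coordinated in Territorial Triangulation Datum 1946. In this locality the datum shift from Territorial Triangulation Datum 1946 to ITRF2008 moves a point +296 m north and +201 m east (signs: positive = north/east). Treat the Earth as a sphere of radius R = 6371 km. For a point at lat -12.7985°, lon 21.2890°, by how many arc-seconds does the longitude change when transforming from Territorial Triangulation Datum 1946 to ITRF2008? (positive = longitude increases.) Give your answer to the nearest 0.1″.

Δλ = 6.7″

At latitude -12.7985°, cos φ = 0.975155.
One radian of longitude at latitude φ spans R cos φ, so Δλ = ΔE / (R cos φ) = 201.0 / (6371000 × 0.975155) = 3.2353e-05 rad = 6.673″.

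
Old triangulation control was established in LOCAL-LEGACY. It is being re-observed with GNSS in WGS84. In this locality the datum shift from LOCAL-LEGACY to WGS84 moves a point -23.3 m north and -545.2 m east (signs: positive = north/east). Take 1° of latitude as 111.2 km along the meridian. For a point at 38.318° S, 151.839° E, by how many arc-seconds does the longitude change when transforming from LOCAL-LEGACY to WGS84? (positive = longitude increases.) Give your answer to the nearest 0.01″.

Δλ = -22.50″

At latitude -38.318°, cos φ = 0.784582.
1° of longitude at this latitude = 111.2 × cos φ = 87.25 km, so Δλ = -545.2 / 87245.5 = -0.0062490° = -22.497″.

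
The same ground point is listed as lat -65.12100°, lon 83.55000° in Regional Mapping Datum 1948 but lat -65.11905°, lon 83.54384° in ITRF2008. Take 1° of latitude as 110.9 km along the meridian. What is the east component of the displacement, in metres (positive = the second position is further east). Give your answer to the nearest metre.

Δφ = -65.11905° − -65.12100° = +0.00195°; Δλ = 83.54384° − 83.55000° = -0.00616°.
ΔN = Δφ × 110900 = 216.3 m; ΔE = Δλ × 110900 × cos(-65.12100°) = -0.00616 × 110900 × 0.420703 = -287.4 m.

ΔE = -287 m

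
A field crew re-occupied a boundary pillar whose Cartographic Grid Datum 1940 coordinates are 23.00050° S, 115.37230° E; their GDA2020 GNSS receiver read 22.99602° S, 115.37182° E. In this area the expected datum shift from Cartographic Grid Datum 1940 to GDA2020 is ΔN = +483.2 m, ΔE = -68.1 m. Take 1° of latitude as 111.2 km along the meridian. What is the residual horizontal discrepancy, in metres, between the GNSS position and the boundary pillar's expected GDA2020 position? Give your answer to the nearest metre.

Observed coordinate differences: Δφ = +0.00448°, Δλ = -0.00048°.
Converting to metres (1° lat = 111200 m, cos φ = 0.920501): observed ΔN = 498.2 m, observed ΔE = -49.1 m.
Subtracting the expected shift leaves a residual of 498.2 − (483.2) = 15.0 m north and -49.1 − (-68.1) = 19.0 m east.
Residual distance = √(15.0² + 19.0²) = 24.2 m.

24 m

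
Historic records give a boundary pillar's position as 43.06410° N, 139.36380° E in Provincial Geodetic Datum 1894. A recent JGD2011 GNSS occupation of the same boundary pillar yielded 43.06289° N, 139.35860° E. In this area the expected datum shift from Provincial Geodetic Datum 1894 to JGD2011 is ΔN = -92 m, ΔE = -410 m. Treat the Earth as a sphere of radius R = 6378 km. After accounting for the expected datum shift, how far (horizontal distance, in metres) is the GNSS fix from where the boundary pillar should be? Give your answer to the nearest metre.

Observed coordinate differences: Δφ = -0.00121°, Δλ = -0.00520°.
Converting to metres (1° lat = 111317 m, cos φ = 0.730590): observed ΔN = -134.7 m, observed ΔE = -422.9 m.
Subtracting the expected shift leaves a residual of -134.7 − (-92) = -42.7 m north and -422.9 − (-410) = -12.9 m east.
Residual distance = √((-42.7)² + (-12.9)²) = 44.6 m.

45 m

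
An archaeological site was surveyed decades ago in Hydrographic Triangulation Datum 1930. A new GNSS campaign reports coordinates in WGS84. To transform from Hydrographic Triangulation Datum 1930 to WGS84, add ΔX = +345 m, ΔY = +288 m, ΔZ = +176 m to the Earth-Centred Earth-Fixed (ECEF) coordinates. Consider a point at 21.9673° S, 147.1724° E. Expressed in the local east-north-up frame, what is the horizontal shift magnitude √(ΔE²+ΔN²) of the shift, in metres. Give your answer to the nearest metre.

444 m

At φ = -21.9673°, λ = 147.1724°: sin φ = -0.374077, cos φ = 0.927398, sin λ = 0.542113, cos λ = -0.840306.
ΔE = −sin λ·ΔX + cos λ·ΔY = −(0.542113)·(345) + (-0.840306)·(288) = -429.04 m.
ΔN = −sin φ cos λ·ΔX − sin φ sin λ·ΔY + cos φ·ΔZ = −(-0.374077)(-0.840306)(345) − (-0.374077)(0.542113)(288) + (0.927398)(176) = 113.18 m.
Horizontal magnitude = √(ΔE² + ΔN²) = √((-429.04)² + 113.18²) = 443.71 m.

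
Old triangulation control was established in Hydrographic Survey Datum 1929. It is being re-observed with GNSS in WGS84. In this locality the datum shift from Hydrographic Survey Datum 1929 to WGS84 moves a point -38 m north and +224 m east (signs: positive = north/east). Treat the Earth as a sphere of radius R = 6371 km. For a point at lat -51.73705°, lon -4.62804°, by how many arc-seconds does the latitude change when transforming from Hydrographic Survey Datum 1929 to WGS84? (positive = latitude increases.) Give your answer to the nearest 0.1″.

Δφ = -1.2″

On a sphere of radius R, 1 rad of latitude = R, so Δφ = ΔN / R = -38.0 / 6371000 = -5.9645e-06 rad = -1.230″.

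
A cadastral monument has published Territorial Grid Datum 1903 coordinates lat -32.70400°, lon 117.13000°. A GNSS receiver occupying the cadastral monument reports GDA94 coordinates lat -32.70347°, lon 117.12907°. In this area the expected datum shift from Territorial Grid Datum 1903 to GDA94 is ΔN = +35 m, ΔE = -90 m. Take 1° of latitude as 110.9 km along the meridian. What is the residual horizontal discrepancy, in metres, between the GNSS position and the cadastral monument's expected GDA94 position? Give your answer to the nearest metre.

Observed coordinate differences: Δφ = +0.00053°, Δλ = -0.00093°.
Converting to metres (1° lat = 110900 m, cos φ = 0.841473): observed ΔN = 58.8 m, observed ΔE = -86.8 m.
Subtracting the expected shift leaves a residual of 58.8 − (35) = 23.8 m north and -86.8 − (-90) = 3.2 m east.
Residual distance = √(23.8² + 3.2²) = 24.0 m.

24 m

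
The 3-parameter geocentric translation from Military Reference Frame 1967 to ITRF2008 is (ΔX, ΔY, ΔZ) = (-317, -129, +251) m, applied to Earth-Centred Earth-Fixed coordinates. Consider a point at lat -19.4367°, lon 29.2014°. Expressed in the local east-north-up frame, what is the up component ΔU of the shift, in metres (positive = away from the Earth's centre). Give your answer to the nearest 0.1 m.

The local up (radial) axis is (cos φ cos λ, cos φ sin λ, sin φ), giving ΔU = -260.943 − 59.350 − 83.524 = -403.82 m.

ΔU = -403.8 m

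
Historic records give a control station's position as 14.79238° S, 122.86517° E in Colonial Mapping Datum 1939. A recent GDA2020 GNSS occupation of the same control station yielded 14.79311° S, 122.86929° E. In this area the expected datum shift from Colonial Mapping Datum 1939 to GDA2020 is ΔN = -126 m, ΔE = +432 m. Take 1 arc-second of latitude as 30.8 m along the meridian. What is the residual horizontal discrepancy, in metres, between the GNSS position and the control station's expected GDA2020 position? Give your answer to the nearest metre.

Observed coordinate differences: Δφ = -0.00073°, Δλ = +0.00412°.
Converting to metres (1° lat = 110880 m, cos φ = 0.966857): observed ΔN = -80.9 m, observed ΔE = 441.7 m.
Subtracting the expected shift leaves a residual of -80.9 − (-126) = 45.1 m north and 441.7 − (432) = 9.7 m east.
Residual distance = √(45.1² + 9.7²) = 46.1 m.

46 m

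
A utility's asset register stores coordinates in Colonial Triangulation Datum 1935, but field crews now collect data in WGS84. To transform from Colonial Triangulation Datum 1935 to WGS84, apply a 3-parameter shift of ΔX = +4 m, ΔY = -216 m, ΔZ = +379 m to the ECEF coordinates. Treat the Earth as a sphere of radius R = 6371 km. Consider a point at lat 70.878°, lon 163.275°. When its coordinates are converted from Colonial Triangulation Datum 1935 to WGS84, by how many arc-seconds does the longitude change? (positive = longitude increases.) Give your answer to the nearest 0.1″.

sin φ = 0.944823, cos φ = 0.327581, sin λ = 0.287778, cos λ = -0.957697.
East component: ΔE = −sin λ·ΔX + cos λ·ΔY = −(0.287778)(4) + (-0.957697)(-216) = 205.71 m.
1° of latitude spans πR/180 = 111195 m; at latitude φ, 1° of longitude spans that × cos φ = 36425.3 m, so Δλ = 205.71 / 36425.3 × 3600 = 20.331″.

Δλ = 20.3″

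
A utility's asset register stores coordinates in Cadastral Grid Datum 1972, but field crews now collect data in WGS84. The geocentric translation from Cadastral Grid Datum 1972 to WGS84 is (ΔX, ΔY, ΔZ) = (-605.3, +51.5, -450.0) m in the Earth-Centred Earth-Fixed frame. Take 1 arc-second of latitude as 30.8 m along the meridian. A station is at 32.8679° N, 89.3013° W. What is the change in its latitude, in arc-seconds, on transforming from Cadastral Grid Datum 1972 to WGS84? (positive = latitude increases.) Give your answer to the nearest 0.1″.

Δφ = -11.2″

sin φ = 0.542704, cos φ = 0.839924, sin λ = -0.999926, cos λ = 0.012194.
North component: ΔN = −sin φ cos λ·ΔX − sin φ sin λ·ΔY + cos φ·ΔZ = −(0.542704)(0.012194)(-605.3) − (0.542704)(-0.999926)(51.5) + (0.839924)(-450.0) = -346.01 m.
1° of latitude spans 3600 × 30.80 = 110880 m, so Δφ = -346.01 / 110880 × 3600 = -11.234″.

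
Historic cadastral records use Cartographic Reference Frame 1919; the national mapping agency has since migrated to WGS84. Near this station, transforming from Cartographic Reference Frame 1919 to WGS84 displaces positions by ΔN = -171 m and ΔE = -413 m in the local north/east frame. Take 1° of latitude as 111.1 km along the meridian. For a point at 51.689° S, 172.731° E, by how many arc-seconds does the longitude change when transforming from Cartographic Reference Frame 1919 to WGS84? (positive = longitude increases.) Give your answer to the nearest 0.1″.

At latitude -51.689°, cos φ = 0.619930.
1° of longitude at this latitude = 111.1 × cos φ = 68.87 km, so Δλ = -413.0 / 68874.2 = -0.0059964° = -21.587″.

Δλ = -21.6″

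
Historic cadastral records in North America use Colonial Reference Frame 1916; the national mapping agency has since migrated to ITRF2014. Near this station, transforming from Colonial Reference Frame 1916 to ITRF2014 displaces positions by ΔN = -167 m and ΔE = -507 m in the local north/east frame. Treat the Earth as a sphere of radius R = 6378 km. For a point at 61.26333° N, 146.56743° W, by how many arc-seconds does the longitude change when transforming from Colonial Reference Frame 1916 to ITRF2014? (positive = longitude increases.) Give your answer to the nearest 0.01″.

Δλ = -34.10″

At latitude 61.26333°, cos φ = 0.480785.
One radian of longitude at latitude φ spans R cos φ, so Δλ = ΔE / (R cos φ) = -507.0 / (6378000 × 0.480785) = -1.6534e-04 rad = -34.103″.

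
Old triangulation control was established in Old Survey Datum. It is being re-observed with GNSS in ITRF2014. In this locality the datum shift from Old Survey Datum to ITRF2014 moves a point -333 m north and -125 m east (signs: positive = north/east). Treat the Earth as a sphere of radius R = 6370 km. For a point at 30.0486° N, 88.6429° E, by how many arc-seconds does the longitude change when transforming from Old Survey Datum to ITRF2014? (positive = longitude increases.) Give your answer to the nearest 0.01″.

At latitude 30.0486°, cos φ = 0.865601.
One radian of longitude at latitude φ spans R cos φ, so Δλ = ΔE / (R cos φ) = -125.0 / (6370000 × 0.865601) = -2.2670e-05 rad = -4.676″.

Δλ = -4.68″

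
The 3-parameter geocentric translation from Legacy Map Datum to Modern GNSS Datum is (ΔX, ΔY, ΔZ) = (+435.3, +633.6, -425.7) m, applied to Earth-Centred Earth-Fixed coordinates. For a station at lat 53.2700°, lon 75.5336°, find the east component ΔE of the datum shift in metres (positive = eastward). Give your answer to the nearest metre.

ΔE = -263 m

At φ = 53.2700°, λ = 75.5336°: sin φ = 0.801463, cos φ = 0.598045, sin λ = 0.968294, cos λ = 0.249812.
ΔE = −sin λ·ΔX + cos λ·ΔY = −(0.968294)·(435.3) + (0.249812)·(633.6) = -263.22 m.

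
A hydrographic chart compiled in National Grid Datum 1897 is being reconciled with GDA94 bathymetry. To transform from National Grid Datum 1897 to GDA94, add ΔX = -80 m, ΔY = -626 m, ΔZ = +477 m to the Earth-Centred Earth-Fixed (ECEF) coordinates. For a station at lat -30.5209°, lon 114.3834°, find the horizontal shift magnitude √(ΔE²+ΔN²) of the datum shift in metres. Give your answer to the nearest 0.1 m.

358.9 m

The local east axis at (φ, λ) is (−sin λ, cos λ, 0), so ΔE = −sin(114.3834°)·(-80) + cos(114.3834°)·(-626) = 331.30 m.
The local north axis is (−sin φ cos λ, −sin φ sin λ, cos φ), giving ΔN = 16.773 − 289.559 + 410.909 = 138.12 m.
Horizontal magnitude = √(ΔE² + ΔN²) = √(331.30² + 138.12²) = 358.94 m.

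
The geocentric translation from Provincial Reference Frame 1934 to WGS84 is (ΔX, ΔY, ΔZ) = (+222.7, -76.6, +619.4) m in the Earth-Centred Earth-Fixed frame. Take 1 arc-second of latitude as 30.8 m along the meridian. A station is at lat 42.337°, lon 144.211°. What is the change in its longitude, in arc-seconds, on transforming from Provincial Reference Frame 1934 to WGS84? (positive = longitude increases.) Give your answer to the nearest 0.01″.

Δλ = -2.99″

sin φ = 0.673490, cos φ = 0.739196, sin λ = 0.584802, cos λ = -0.811176.
East component: ΔE = −sin λ·ΔX + cos λ·ΔY = −(0.584802)(222.7) + (-0.811176)(-76.6) = -68.10 m.
1° of latitude spans 3600 × 30.80 = 110880 m; at latitude φ, 1° of longitude spans that × cos φ = 81962.1 m, so Δλ = -68.10 / 81962.1 × 3600 = -2.991″.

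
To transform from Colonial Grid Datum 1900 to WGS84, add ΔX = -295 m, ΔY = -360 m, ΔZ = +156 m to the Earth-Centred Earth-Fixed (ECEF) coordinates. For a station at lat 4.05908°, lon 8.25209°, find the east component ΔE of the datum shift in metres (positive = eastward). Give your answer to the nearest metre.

At φ = 4.05908°, λ = 8.25209°: sin φ = 0.070785, cos φ = 0.997492, sin λ = 0.143529, cos λ = 0.989646.
ΔE = −sin λ·ΔX + cos λ·ΔY = −(0.143529)·(-295) + (0.989646)·(-360) = -313.93 m.

ΔE = -314 m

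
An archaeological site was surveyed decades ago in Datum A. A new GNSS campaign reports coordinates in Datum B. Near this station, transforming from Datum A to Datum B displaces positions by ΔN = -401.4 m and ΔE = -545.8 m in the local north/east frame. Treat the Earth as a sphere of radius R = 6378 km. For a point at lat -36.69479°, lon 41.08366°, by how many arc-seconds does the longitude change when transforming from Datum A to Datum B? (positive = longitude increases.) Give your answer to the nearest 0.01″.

At latitude -36.69479°, cos φ = 0.801830.
One radian of longitude at latitude φ spans R cos φ, so Δλ = ΔE / (R cos φ) = -545.8 / (6378000 × 0.801830) = -1.0673e-04 rad = -22.014″.

Δλ = -22.01″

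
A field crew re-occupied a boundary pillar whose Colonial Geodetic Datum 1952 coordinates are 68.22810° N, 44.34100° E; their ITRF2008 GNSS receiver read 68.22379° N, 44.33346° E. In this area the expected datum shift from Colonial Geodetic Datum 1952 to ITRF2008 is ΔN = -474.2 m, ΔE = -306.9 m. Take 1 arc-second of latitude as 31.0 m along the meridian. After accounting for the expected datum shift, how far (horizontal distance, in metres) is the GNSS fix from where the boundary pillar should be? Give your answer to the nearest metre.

9 m

Observed coordinate differences: Δφ = -0.00431°, Δλ = -0.00754°.
Converting to metres (1° lat = 111600 m, cos φ = 0.370912): observed ΔN = -481.0 m, observed ΔE = -312.1 m.
Subtracting the expected shift leaves a residual of -481.0 − (-474.2) = -6.8 m north and -312.1 − (-306.9) = -5.2 m east.
Residual distance = √((-6.8)² + (-5.2)²) = 8.6 m.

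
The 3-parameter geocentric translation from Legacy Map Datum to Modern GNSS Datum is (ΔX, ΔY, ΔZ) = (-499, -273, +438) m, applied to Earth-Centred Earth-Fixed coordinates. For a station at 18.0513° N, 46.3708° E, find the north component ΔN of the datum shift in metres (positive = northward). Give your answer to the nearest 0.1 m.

At φ = 18.0513°, λ = 46.3708°: sin φ = 0.309868, cos φ = 0.950779, sin λ = 0.723820, cos λ = 0.689989.
ΔN = −sin φ cos λ·ΔX − sin φ sin λ·ΔY + cos φ·ΔZ = −(0.309868)(0.689989)(-499) − (0.309868)(0.723820)(-273) + (0.950779)(438) = 584.36 m.

ΔN = 584.4 m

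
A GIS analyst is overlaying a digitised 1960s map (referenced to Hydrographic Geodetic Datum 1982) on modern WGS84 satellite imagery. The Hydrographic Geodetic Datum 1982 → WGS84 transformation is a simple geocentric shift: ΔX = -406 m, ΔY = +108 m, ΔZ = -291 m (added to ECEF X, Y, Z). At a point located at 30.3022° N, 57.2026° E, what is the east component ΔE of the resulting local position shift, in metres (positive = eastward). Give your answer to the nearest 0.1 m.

The local east axis at (φ, λ) is (−sin λ, cos λ, 0), so ΔE = −sin(57.2026°)·(-406) + cos(57.2026°)·108 = 399.78 m.

ΔE = 399.8 m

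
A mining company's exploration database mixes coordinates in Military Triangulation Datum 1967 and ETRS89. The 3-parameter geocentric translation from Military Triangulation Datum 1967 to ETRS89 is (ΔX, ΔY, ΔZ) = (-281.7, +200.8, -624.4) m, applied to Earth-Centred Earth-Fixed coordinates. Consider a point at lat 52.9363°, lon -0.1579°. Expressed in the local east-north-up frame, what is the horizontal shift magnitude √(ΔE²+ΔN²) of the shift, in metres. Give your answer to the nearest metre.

251 m

The local east axis at (φ, λ) is (−sin λ, cos λ, 0), so ΔE = −sin(-0.1579°)·(-281.7) + cos(-0.1579°)·200.8 = 200.02 m.
The local north axis is (−sin φ cos λ, −sin φ sin λ, cos φ), giving ΔN = 224.786 + 0.442 − 376.327 = -151.10 m.
Horizontal magnitude = √(ΔE² + ΔN²) = √(200.02² + (-151.10)²) = 250.68 m.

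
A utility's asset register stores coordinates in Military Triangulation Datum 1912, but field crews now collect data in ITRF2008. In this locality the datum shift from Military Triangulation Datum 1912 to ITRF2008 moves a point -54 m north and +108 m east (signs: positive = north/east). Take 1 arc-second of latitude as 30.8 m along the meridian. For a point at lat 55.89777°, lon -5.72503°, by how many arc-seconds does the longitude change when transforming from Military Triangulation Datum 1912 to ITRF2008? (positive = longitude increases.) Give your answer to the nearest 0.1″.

Δλ = 6.3″

At latitude 55.89777°, cos φ = 0.560671.
1″ of longitude at this latitude = 30.80 × cos φ = 17.2687 m, so Δλ = 108.0 / 17.2687 = 6.254″.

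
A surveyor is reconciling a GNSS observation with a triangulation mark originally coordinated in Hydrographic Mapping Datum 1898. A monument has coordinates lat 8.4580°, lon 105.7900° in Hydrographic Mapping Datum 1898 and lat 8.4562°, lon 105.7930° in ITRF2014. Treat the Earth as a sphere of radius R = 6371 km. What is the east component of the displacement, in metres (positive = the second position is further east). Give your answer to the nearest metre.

ΔE = 330 m

Δφ = 8.4562° − 8.4580° = -0.0018°; Δλ = 105.7930° − 105.7900° = +0.0030°.
1° along a meridian = πR/180 = 111195 m.
ΔN = Δφ × 111195 = -200.2 m; ΔE = Δλ × 111195 × cos(8.4580°) = +0.0030 × 111195 × 0.989124 = 330.0 m.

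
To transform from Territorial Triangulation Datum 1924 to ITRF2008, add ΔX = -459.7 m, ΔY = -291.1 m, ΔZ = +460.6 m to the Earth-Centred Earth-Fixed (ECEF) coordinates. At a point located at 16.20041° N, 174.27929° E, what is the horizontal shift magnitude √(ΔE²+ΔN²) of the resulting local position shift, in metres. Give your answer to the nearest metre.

466 m

At φ = 16.20041°, λ = 174.27929°: sin φ = 0.278998, cos φ = 0.960292, sin λ = 0.099679, cos λ = -0.995020.
ΔE = −sin λ·ΔX + cos λ·ΔY = −(0.099679)·(-459.7) + (-0.995020)·(-291.1) = 335.47 m.
ΔN = −sin φ cos λ·ΔX − sin φ sin λ·ΔY + cos φ·ΔZ = −(0.278998)(-0.995020)(-459.7) − (0.278998)(0.099679)(-291.1) + (0.960292)(460.6) = 322.79 m.
Horizontal magnitude = √(ΔE² + ΔN²) = √(335.47² + 322.79²) = 465.55 m.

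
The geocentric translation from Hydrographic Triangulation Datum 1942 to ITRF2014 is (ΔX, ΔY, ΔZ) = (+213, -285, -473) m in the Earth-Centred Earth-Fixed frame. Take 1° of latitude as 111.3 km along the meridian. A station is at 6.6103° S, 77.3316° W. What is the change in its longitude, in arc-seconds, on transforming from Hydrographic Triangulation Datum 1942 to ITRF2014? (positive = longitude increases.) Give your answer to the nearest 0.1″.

sin φ = -0.115116, cos φ = 0.993352, sin λ = -0.975656, cos λ = 0.219308.
East component: ΔE = −sin λ·ΔX + cos λ·ΔY = −(-0.975656)(213) + (0.219308)(-285) = 145.31 m.
1° of latitude spans 111300 m; at latitude φ, 1° of longitude spans that × cos φ = 110560.1 m, so Δλ = 145.31 / 110560.1 × 3600 = 4.732″.

Δλ = 4.7″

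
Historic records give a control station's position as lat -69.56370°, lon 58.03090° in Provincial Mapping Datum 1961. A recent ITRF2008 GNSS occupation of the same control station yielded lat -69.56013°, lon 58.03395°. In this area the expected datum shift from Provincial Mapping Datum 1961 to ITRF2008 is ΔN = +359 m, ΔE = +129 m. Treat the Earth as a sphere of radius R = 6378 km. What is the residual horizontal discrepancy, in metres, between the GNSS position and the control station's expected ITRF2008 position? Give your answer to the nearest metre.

Observed coordinate differences: Δφ = +0.00357°, Δλ = +0.00305°.
Converting to metres (1° lat = 111317 m, cos φ = 0.349166): observed ΔN = 397.4 m, observed ΔE = 118.5 m.
Subtracting the expected shift leaves a residual of 397.4 − (359) = 38.4 m north and 118.5 − (129) = -10.5 m east.
Residual distance = √(38.4² + (-10.5)²) = 39.8 m.

40 m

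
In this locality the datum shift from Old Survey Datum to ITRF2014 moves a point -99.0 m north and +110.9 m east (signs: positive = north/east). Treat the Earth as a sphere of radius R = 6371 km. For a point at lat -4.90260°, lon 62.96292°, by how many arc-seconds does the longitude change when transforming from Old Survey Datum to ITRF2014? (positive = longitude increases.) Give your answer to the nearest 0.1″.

At latitude -4.90260°, cos φ = 0.996341.
One radian of longitude at latitude φ spans R cos φ, so Δλ = ΔE / (R cos φ) = 110.9 / (6371000 × 0.996341) = 1.7471e-05 rad = 3.604″.

Δλ = 3.6″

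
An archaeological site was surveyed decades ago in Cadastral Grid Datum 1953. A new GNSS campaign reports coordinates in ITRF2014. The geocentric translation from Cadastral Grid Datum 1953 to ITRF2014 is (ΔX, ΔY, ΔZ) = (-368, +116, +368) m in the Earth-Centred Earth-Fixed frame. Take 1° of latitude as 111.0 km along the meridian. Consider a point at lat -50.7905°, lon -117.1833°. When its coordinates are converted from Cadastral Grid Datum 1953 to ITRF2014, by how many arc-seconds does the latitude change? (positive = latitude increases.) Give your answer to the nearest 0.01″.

sin φ = -0.774840, cos φ = 0.632158, sin λ = -0.889550, cos λ = -0.456839.
North component: ΔN = −sin φ cos λ·ΔX − sin φ sin λ·ΔY + cos φ·ΔZ = −(-0.774840)(-0.456839)(-368) − (-0.774840)(-0.889550)(116) + (0.632158)(368) = 282.94 m.
1° of latitude spans 111000 m, so Δφ = 282.94 / 111000 × 3600 = 9.177″.

Δφ = 9.18″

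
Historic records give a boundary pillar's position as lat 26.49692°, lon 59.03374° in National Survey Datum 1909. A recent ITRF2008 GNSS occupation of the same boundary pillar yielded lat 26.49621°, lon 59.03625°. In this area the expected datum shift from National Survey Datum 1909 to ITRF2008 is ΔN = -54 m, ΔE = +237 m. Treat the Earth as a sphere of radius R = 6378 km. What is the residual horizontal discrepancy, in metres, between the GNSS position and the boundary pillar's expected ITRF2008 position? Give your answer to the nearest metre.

Observed coordinate differences: Δφ = -0.00071°, Δλ = +0.00251°.
Converting to metres (1° lat = 111317 m, cos φ = 0.894958): observed ΔN = -79.0 m, observed ΔE = 250.1 m.
Subtracting the expected shift leaves a residual of -79.0 − (-54) = -25.0 m north and 250.1 − (237) = 13.1 m east.
Residual distance = √((-25.0)² + 13.1²) = 28.2 m.

28 m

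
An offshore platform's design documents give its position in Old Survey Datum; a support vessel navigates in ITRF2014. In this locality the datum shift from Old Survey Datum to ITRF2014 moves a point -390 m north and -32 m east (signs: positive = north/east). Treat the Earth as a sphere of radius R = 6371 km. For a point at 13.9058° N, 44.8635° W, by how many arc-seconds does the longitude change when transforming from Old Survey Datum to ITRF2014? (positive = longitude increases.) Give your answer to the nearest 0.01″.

At latitude 13.9058°, cos φ = 0.970692.
One radian of longitude at latitude φ spans R cos φ, so Δλ = ΔE / (R cos φ) = -32.0 / (6371000 × 0.970692) = -5.1744e-06 rad = -1.067″.

Δλ = -1.07″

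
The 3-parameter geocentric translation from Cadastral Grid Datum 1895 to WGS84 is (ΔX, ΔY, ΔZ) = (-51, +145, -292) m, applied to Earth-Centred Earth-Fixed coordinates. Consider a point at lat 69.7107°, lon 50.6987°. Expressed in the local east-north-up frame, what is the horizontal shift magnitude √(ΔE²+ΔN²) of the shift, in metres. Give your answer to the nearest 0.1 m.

219.7 m

At φ = 69.7107°, λ = 50.6987°: sin φ = 0.937954, cos φ = 0.346760, sin λ = 0.773826, cos λ = 0.633398.
ΔE = −sin λ·ΔX + cos λ·ΔY = −(0.773826)·(-51) + (0.633398)·(145) = 131.31 m.
ΔN = −sin φ cos λ·ΔX − sin φ sin λ·ΔY + cos φ·ΔZ = −(0.937954)(0.633398)(-51) − (0.937954)(0.773826)(145) + (0.346760)(-292) = -176.20 m.
Horizontal magnitude = √(ΔE² + ΔN²) = √(131.31² + (-176.20)²) = 219.74 m.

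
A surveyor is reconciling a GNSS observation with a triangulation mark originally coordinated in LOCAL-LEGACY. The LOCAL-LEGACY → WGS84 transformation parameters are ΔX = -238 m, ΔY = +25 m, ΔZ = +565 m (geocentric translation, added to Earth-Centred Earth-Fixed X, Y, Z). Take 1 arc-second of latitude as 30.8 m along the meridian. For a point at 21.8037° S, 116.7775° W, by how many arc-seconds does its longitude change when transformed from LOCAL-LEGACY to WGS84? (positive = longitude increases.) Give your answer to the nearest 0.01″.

Δλ = -7.82″

sin φ = -0.371428, cos φ = 0.928462, sin λ = -0.892763, cos λ = -0.450527.
East component: ΔE = −sin λ·ΔX + cos λ·ΔY = −(-0.892763)(-238) + (-0.450527)(25) = -223.74 m.
1° of latitude spans 3600 × 30.80 = 110880 m; at latitude φ, 1° of longitude spans that × cos φ = 102947.8 m, so Δλ = -223.74 / 102947.8 × 3600 = -7.824″.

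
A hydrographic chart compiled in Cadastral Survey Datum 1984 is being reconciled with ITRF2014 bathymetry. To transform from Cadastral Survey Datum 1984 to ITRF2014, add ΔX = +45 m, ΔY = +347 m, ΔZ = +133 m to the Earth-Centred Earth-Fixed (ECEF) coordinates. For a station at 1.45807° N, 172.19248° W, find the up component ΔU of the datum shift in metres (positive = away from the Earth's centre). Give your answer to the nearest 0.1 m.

ΔU = -88.3 m

The local up (radial) axis is (cos φ cos λ, cos φ sin λ, sin φ), giving ΔU = -44.568 − 47.123 + 3.384 = -88.31 m.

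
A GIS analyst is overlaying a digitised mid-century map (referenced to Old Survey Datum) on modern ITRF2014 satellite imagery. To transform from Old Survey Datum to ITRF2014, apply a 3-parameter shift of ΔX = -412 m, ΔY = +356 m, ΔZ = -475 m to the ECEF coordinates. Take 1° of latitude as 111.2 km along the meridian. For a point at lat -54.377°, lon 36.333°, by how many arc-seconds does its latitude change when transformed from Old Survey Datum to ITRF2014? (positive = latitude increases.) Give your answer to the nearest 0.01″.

Δφ = -12.14″

sin φ = -0.812867, cos φ = 0.582449, sin λ = 0.592477, cos λ = 0.805587.
North component: ΔN = −sin φ cos λ·ΔX − sin φ sin λ·ΔY + cos φ·ΔZ = −(-0.812867)(0.805587)(-412) − (-0.812867)(0.592477)(356) + (0.582449)(-475) = -375.00 m.
1° of latitude spans 111200 m, so Δφ = -375.00 / 111200 × 3600 = -12.140″.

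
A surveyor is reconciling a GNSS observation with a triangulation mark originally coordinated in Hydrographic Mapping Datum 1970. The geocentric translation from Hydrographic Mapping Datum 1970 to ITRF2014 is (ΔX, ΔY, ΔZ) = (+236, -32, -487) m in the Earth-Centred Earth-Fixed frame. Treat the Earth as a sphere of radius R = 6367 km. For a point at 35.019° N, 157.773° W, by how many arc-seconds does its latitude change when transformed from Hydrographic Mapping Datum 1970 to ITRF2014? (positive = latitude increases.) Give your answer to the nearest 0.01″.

Δφ = -9.08″

sin φ = 0.573848, cos φ = 0.818962, sin λ = -0.378277, cos λ = -0.925692.
North component: ΔN = −sin φ cos λ·ΔX − sin φ sin λ·ΔY + cos φ·ΔZ = −(0.573848)(-0.925692)(236) − (0.573848)(-0.378277)(-32) + (0.818962)(-487) = -280.42 m.
1° of latitude spans πR/180 = 111125 m, so Δφ = -280.42 / 111125 × 3600 = -9.084″.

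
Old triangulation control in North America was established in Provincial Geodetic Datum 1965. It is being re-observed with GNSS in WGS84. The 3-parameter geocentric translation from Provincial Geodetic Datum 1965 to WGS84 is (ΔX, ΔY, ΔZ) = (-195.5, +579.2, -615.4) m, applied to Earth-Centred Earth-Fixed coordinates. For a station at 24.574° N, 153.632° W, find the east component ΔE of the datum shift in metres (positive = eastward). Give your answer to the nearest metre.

ΔE = -606 m

At φ = 24.574°, λ = -153.632°: sin φ = 0.415868, cos φ = 0.909425, sin λ = -0.444135, cos λ = -0.895960.
ΔE = −sin λ·ΔX + cos λ·ΔY = −(-0.444135)·(-195.5) + (-0.895960)·(579.2) = -605.77 m.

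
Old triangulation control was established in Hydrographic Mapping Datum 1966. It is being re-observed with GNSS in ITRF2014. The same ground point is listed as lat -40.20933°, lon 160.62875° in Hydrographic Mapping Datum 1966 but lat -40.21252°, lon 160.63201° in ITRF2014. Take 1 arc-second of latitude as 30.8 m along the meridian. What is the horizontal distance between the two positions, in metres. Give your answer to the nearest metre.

449 m

Δφ = -40.21252° − -40.20933° = -0.00319°; Δλ = 160.63201° − 160.62875° = +0.00326°.
1° of latitude = 3600 × 30.80 = 110880 m.
ΔN = Δφ × 110880 = -353.7 m; ΔE = Δλ × 110880 × cos(-40.20933°) = +0.00326 × 110880 × 0.763691 = 276.1 m.
Distance = √(ΔE² + ΔN²) = √(276.1² + (-353.7)²) = 448.7 m.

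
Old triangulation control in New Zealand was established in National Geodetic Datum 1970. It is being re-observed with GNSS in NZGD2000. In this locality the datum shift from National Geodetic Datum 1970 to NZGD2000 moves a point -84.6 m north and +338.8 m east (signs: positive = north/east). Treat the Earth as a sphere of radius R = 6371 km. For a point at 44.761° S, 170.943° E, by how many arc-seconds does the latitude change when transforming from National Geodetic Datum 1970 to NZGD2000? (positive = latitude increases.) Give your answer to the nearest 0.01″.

On a sphere of radius R, 1 rad of latitude = R, so Δφ = ΔN / R = -84.6 / 6371000 = -1.3279e-05 rad = -2.739″.

Δφ = -2.74″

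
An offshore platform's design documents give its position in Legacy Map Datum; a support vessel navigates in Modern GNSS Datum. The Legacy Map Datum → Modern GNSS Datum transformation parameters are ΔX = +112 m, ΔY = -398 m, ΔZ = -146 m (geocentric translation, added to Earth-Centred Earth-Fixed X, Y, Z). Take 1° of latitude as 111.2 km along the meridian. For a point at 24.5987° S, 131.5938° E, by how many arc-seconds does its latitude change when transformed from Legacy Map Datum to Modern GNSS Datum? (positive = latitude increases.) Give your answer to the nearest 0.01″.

sin φ = -0.416260, cos φ = 0.909246, sin λ = 0.747870, cos λ = -0.663845.
North component: ΔN = −sin φ cos λ·ΔX − sin φ sin λ·ΔY + cos φ·ΔZ = −(-0.416260)(-0.663845)(112) − (-0.416260)(0.747870)(-398) + (0.909246)(-146) = -287.60 m.
1° of latitude spans 111200 m, so Δφ = -287.60 / 111200 × 3600 = -9.311″.

Δφ = -9.31″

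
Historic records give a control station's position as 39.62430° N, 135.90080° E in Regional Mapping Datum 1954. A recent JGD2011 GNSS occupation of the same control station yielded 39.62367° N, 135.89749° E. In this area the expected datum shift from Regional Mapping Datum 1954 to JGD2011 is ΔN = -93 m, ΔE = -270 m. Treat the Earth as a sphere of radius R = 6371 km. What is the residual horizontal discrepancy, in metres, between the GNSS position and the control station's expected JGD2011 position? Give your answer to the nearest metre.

27 m

Observed coordinate differences: Δφ = -0.00063°, Δλ = -0.00331°.
Converting to metres (1° lat = 111195 m, cos φ = 0.770243): observed ΔN = -70.1 m, observed ΔE = -283.5 m.
Subtracting the expected shift leaves a residual of -70.1 − (-93) = 22.9 m north and -283.5 − (-270) = -13.5 m east.
Residual distance = √(22.9² + (-13.5)²) = 26.6 m.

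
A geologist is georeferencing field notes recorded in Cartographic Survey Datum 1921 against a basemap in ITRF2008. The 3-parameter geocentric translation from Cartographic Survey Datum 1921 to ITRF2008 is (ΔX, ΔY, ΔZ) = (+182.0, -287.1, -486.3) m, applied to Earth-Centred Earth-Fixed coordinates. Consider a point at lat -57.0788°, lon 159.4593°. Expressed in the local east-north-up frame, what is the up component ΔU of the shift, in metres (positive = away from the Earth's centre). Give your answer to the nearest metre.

ΔU = 261 m

At φ = -57.0788°, λ = 159.4593°: sin φ = -0.839419, cos φ = 0.543485, sin λ = 0.350873, cos λ = -0.936423.
ΔU = cos φ cos λ·ΔX + cos φ sin λ·ΔY + sin φ·ΔZ = (0.543485)(-0.936423)(182.0) + (0.543485)(0.350873)(-287.1) + (-0.839419)(-486.3) = 260.84 m.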